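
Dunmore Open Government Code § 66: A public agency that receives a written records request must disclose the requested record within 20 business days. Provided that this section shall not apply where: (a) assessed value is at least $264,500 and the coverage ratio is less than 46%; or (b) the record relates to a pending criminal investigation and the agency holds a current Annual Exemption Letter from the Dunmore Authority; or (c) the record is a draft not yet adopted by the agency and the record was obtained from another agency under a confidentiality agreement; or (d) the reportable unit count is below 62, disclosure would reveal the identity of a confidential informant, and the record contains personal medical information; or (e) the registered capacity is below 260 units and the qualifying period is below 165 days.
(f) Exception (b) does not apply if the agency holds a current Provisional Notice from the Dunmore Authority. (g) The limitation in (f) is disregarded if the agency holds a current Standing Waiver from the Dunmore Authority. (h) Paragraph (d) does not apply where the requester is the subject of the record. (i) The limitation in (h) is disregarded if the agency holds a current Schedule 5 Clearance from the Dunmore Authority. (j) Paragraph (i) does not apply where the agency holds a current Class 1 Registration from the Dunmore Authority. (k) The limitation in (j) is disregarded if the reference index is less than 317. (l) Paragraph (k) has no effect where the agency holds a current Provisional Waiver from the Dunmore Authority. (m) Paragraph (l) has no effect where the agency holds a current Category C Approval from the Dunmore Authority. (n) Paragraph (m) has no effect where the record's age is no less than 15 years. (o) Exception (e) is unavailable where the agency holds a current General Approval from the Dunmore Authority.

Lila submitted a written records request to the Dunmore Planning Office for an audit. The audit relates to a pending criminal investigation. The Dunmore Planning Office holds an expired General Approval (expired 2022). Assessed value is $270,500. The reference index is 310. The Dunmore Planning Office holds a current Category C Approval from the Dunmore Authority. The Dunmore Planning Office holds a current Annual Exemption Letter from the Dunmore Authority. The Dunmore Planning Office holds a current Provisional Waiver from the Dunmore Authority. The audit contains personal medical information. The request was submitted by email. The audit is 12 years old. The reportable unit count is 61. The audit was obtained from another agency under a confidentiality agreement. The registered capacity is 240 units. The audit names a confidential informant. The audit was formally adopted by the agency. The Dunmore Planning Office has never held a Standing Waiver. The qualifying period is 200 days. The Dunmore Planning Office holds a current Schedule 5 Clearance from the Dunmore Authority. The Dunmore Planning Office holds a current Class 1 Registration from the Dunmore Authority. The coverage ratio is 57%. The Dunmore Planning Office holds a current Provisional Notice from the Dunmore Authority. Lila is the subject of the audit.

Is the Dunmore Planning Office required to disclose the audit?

No — exception (d) applies; the Dunmore Planning Office is not required to disclose the audit.

Exception (a) does not apply: the coverage ratio is 57%, not less than 46%.
All of (b)'s requirements are met (the audit relates to a pending investigation; a current Annual Exemption Letter is held). But applying paragraphs (f)–(g): (f) operates against (b): a current Provisional Notice is held. (g) does not operate here (no current Standing Waiver is held), so (f) stands. So (b) is unavailable.
Exception (c) does not apply: the audit has been formally adopted.
Exception (d) is satisfied on its face — the reportable unit count is 61, below the 62 limit; the audit names a confidential informant; the audit contains personal medical information. Under paragraphs (h)–(n): (h) would limit (d) — Lila is the subject of the audit — but (i) sets (h) aside: (i) operates against (h): a current Schedule 5 Clearance is held. (j) would limit (i) — a current Class 1 Registration is held — but (k) sets (j) aside: (k) operates — the reference index is 310, less than the 317 limit. (l) operates (a current Provisional Waiver is held), but is itself disapplied by (m): (m) operates against (l): a current Category C Approval is held. (n) is inapplicable (the record's age is 12 years, short of 15 years), so (m) stands. (d) remains available.
Exception (e) does not apply: the qualifying period is 200 days, not below 165 days.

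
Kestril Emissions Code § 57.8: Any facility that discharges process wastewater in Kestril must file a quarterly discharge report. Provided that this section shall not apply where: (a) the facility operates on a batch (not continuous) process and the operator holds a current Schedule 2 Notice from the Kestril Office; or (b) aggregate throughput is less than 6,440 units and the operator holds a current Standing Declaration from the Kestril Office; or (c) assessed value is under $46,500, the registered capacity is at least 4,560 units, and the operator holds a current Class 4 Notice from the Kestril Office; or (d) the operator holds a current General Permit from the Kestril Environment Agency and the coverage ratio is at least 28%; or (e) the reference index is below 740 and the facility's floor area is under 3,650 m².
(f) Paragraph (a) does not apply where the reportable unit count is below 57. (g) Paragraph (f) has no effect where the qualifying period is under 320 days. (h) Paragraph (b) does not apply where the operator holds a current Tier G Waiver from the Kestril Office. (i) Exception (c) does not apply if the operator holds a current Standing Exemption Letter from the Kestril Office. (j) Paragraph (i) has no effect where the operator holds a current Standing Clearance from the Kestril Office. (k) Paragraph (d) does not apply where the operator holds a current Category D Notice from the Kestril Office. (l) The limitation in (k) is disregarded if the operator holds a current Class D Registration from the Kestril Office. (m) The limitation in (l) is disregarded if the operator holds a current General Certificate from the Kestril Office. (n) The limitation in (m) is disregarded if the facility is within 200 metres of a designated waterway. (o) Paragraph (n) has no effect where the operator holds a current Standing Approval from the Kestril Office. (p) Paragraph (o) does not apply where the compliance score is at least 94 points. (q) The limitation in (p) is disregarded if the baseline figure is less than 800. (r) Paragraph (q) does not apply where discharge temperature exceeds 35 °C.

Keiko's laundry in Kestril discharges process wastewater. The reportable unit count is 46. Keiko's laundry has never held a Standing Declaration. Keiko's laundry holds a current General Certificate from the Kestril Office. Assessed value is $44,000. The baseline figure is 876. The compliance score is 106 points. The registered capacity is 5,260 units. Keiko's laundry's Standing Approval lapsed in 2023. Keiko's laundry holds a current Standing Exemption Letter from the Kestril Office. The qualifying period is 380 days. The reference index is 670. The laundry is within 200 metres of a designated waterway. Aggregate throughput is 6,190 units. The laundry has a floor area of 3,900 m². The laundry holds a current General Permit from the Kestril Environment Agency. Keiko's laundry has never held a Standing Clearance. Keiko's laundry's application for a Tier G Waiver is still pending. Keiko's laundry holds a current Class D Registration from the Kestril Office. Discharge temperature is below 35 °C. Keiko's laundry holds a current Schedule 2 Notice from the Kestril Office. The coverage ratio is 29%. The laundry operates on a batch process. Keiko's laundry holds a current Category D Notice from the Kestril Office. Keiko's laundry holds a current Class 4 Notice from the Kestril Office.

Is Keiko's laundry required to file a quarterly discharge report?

No — exception (d) applies; Keiko's laundry is not required to file a quarterly discharge report.

Exception (a) is satisfied on its face — the facility operates on a batch process; a current Schedule 2 Notice is held. Turning to paragraphs (f)–(g): (f) applies — the reportable unit count is 46, below the 57 limit. (g), which would lift (f), is not triggered — the qualifying period is 380 days, not under 320 days. So (a) is unavailable.
Exception (b) requires that the operator holds a current Standing Declaration from the Kestril Office; but there is no Standing Declaration in force, so (b) is unavailable.
Exception (c): assessed value is $44,000, under the $46,500 limit; the registered capacity is 5,260 units, meeting the 4,560 units threshold; a current Class 4 Notice is held — every condition holds. But: (i) operates against (c): a current Standing Exemption Letter is held. (j) is not triggered (there is no Standing Clearance in force), so (i) stands. So (c) is unavailable.
Exception (d)'s conditions are all satisfied: a current General Permit is held; the coverage ratio is 29%, meeting the 28% threshold. Applying paragraphs (k)–(r): (k) is triggered (a current Category D Notice is held), but yields to (l): (l) operates — a current Class D Registration is held. (m) is engaged (a current General Certificate is held), but is displaced by (n): (n) operates against (m): the laundry is within 200 m of a designated waterway. (o), which would lift (n), is not triggered — there is no Standing Approval in force. So (d) applies.
Exception (e) requires that the facility's floor area is under 3,650 m²; but the facility's floor area is 3,900 m², not under 3,650 m², so (e) is unavailable.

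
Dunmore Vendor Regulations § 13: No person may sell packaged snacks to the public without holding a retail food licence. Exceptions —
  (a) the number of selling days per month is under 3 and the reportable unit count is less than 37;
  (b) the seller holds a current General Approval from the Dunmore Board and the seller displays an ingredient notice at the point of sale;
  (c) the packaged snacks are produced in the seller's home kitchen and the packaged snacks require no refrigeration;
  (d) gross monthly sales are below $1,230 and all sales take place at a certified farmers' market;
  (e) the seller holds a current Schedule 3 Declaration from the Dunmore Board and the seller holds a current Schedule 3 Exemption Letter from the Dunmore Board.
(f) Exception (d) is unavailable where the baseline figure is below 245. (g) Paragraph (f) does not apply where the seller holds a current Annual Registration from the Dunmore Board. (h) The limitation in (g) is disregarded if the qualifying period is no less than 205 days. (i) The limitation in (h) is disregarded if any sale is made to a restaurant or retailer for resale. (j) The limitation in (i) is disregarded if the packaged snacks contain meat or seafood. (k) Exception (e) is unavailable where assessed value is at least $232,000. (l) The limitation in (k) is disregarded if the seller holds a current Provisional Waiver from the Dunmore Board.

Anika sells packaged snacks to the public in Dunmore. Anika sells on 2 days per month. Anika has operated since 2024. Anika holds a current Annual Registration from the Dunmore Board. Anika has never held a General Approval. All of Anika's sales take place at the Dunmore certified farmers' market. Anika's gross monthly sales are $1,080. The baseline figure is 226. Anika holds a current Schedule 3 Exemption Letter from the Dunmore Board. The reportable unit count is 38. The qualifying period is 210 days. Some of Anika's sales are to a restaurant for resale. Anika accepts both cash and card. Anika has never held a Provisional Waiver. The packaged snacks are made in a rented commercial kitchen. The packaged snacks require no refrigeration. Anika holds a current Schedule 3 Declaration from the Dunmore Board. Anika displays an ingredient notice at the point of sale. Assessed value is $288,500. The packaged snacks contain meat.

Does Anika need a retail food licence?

Yes — Anika must hold a retail food licence.

Exception (a) does not apply: the reportable unit count is 38, not less than 37.
Exception (b) does not apply: the General Approval is not current.
Exception (c) fails — the packaged snacks are made in a commercial kitchen, not a home kitchen.
Exception (d)'s conditions are all satisfied: gross monthly sales are $1,080, below the $1,230 limit; all sales are at a certified farmers' market. However, paragraphs (f)–(j) must be considered: (f) operates against (d): the baseline figure is 226, below the 245 limit. (g) would limit (f) — a current Annual Registration is held — but (h) sets (g) aside: (h) operates against (g): the qualifying period is 210 days, meeting the 205 days threshold. (i) would limit (h) — some sales are to a restaurant for resale — but (j) sets (i) aside: (j) is triggered — the packaged snacks contain meat. Exception (d) does not apply.
Exception (e): a current Schedule 3 Declaration is held; a current Schedule 3 Exemption Letter is held — every condition holds. But applying paragraphs (k)–(l): (k) applies — assessed value is $288,500, meeting the $232,000 threshold. (l), which would lift (k), is not engaged — the Provisional Waiver is not current. So (e) is unavailable.
No exception applies. The general rule governs.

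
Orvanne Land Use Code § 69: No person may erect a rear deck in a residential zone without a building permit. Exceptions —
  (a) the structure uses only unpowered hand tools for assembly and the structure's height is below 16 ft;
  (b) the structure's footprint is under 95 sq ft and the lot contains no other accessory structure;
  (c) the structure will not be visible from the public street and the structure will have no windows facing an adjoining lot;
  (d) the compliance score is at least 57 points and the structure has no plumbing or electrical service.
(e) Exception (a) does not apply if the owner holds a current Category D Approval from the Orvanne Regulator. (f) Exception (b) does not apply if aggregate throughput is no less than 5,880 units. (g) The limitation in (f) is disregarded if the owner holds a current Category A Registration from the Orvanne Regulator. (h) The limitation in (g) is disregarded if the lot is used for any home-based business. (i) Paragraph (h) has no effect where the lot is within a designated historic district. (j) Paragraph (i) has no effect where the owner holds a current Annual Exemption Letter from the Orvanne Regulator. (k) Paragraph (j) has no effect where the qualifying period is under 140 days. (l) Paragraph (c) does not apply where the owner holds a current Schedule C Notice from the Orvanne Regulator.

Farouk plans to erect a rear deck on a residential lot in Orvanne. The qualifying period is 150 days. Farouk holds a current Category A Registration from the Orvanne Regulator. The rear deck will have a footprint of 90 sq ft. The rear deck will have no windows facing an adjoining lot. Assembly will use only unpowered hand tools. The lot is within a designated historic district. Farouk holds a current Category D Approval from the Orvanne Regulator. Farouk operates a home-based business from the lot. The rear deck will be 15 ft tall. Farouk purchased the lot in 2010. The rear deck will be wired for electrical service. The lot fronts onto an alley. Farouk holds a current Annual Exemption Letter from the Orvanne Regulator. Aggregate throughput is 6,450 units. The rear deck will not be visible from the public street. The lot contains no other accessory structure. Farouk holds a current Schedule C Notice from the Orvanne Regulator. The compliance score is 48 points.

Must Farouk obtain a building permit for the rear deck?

All of (a)'s requirements are met (assembly uses only hand tools; the structure's height is 15 ft, below the 16 ft limit). However, paragraph (e) must be considered: (e) operates against (a): a current Category D Approval is held. (a) is therefore removed.
Exception (b) is satisfied on its face — the structure's footprint is 90 sq ft, under the 95 sq ft limit; the lot has no other accessory structure. However, paragraphs (f)–(k) must be considered: (f) operates against (b): aggregate throughput is 6,450 units, meeting the 5,880 units threshold. (g) applies (a current Category A Registration is held), but is overridden by (h): (h) operates against (g): a home-based business operates on the lot. (i) applies (the lot is in a historic district), but is overridden by (j): (j) is triggered — a current Annual Exemption Letter is held. (k), which would lift (j), is inapplicable — the qualifying period is 150 days, not under 140 days. So (b) is unavailable.
Exception (c) is satisfied on its face — the structure will not be visible from the street; no windows face an adjoining lot. But: (l) operates — a current Schedule C Notice is held. Exception (c) does not apply.
Exception (d) fails — the compliance score is 48 points, short of 57 points.
No exception applies. The general rule governs.

Yes — Farouk must obtain a building permit.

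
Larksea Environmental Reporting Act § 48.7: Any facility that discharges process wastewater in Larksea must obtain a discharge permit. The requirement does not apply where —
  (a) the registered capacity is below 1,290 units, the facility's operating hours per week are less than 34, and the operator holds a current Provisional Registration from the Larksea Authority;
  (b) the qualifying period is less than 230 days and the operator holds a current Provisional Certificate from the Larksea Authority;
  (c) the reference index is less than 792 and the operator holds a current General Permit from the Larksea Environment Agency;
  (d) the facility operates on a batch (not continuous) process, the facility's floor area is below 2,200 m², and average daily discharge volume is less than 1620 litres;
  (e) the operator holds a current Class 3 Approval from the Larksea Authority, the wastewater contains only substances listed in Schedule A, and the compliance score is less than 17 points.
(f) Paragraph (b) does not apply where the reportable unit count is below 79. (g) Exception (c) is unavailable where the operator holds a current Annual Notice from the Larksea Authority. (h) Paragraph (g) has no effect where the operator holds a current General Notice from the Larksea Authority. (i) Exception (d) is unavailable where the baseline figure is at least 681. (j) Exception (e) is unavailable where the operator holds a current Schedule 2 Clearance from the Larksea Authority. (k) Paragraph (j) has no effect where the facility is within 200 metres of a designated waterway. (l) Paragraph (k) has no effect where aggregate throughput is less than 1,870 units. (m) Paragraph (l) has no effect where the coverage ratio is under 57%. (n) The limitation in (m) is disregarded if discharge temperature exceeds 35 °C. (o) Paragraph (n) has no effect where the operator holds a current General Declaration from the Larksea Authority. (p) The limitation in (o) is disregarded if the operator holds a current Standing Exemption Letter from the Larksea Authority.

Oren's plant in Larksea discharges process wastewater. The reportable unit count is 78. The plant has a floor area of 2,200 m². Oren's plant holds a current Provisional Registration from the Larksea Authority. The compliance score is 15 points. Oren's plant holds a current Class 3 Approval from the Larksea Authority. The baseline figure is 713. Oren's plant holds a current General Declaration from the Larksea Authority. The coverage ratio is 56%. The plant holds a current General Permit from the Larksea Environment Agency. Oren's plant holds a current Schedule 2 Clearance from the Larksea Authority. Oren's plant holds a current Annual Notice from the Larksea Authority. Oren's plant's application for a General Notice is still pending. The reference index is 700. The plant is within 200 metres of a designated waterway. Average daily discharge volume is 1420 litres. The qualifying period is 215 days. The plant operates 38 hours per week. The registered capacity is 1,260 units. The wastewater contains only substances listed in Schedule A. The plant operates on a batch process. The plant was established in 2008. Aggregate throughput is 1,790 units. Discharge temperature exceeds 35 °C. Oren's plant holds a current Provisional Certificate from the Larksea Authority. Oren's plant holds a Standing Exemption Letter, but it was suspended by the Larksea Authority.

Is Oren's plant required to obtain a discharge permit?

Exception (a) requires that the facility's operating hours per week are less than 34; but the facility's operating hours per week are 38, not less than 34, so (a) is unavailable.
Exception (b): the qualifying period is 215 days, less than the 230 days limit; a current Provisional Certificate is held — every condition holds. However, paragraph (f) must be considered: (f) operates against (b): the reportable unit count is 78, below the 79 limit. So (b) is unavailable.
Exception (c): the reference index is 700, less than the 792 limit; a current General Permit is held — every condition holds. However, paragraphs (g)–(h) must be considered: (g) operates — a current Annual Notice is held. (h) does not operate here (there is no General Notice in force), so (g) stands. Exception (c) does not apply.
Exception (d) fails — the facility's floor area is 2,200 m², not below 2,200 m².
All of (e)'s requirements are met (a current Class 3 Approval is held; the wastewater is Schedule-A-only; the compliance score is 15 points, less than the 17 points limit). Considering the limiting provisions: (j) would limit (e) — a current Schedule 2 Clearance is held — but (k) sets (j) aside: (k) is engaged — the plant is within 200 m of a designated waterway. (l) would limit (k) — aggregate throughput is 1,790 units, less than the 1,870 units limit — but (m) sets (l) aside: (m) operates against (l): the coverage ratio is 56%, under the 57% limit. (n) would limit (m) — discharge temperature exceeds 35 °C — but (o) sets (n) aside: (o) is engaged — a current General Declaration is held. (p), which would lift (o), is inapplicable — no current Standing Exemption Letter is held. (e) remains available.

No — exception (e) applies; Oren's plant is not required to obtain a discharge permit.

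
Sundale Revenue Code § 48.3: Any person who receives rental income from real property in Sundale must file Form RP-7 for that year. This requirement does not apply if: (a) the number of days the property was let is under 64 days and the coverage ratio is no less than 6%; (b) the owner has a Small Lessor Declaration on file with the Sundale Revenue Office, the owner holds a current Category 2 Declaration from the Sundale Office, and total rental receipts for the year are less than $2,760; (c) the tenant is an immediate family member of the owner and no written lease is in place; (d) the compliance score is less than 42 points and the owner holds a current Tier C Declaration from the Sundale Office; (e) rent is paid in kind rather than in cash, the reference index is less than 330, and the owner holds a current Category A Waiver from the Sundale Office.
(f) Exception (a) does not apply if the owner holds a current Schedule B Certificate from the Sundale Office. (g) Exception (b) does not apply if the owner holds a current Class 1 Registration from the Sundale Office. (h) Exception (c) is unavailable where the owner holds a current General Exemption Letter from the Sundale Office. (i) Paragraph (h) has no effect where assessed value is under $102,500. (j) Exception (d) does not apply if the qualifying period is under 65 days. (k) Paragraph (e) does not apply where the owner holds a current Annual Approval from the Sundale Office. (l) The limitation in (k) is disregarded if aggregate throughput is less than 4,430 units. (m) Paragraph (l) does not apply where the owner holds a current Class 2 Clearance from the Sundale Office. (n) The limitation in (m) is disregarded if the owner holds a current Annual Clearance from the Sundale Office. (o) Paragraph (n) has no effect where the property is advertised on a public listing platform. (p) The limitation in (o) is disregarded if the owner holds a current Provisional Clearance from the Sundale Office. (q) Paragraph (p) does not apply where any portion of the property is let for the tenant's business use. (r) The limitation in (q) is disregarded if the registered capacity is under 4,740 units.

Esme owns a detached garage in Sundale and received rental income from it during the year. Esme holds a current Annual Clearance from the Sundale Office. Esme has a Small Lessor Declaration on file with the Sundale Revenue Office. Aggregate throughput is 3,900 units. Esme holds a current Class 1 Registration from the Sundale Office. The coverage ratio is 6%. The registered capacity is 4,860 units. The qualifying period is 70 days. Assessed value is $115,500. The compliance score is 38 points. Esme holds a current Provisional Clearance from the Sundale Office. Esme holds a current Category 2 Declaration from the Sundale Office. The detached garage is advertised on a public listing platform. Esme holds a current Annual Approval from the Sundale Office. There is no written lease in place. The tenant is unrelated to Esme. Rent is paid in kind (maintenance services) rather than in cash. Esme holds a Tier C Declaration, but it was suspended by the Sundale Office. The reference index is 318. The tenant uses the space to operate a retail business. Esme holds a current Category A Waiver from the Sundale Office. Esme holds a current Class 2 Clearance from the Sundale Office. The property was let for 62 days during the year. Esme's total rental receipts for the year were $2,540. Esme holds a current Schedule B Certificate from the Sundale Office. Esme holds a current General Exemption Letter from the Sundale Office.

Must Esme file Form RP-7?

Yes — Esme must file Form RP-7.

All of (a)'s requirements are met (the number of days the property was let is 62 days, under the 64 days limit; the coverage ratio is 6%, meeting the 6% threshold). However, paragraph (f) must be considered: (f) is engaged — a current Schedule B Certificate is held. Exception (a) does not apply.
All of (b)'s requirements are met (a Small Lessor Declaration is on file; a current Category 2 Declaration is held; total rental receipts for the year are $2,540, less than the $2,760 limit). But applying paragraph (g): (g) is triggered — a current Class 1 Registration is held. (b) is therefore removed.
Exception (c) does not apply: the tenant is unrelated to the owner.
Exception (d) requires that the owner holds a current Tier C Declaration from the Sundale Office; but no current Tier C Declaration is held, so (d) is unavailable.
Exception (e)'s conditions are all satisfied: rent is paid in kind; the reference index is 318, less than the 330 limit; a current Category A Waiver is held. But: (k) is triggered — a current Annual Approval is held. (l) is triggered (aggregate throughput is 3,900 units, less than the 4,430 units limit), but is displaced by (m): (m) operates against (l): a current Class 2 Clearance is held. (n) would limit (m) — a current Annual Clearance is held — but (o) sets (n) aside: (o) is engaged — the property is publicly advertised. (p) operates (a current Provisional Clearance is held), but yields to (q): (q) applies — the space is let for business use. (r), which would lift (q), is not triggered — the registered capacity is 4,860 units, not under 4,740 units. So (e) is unavailable.
No exception applies. The general rule governs.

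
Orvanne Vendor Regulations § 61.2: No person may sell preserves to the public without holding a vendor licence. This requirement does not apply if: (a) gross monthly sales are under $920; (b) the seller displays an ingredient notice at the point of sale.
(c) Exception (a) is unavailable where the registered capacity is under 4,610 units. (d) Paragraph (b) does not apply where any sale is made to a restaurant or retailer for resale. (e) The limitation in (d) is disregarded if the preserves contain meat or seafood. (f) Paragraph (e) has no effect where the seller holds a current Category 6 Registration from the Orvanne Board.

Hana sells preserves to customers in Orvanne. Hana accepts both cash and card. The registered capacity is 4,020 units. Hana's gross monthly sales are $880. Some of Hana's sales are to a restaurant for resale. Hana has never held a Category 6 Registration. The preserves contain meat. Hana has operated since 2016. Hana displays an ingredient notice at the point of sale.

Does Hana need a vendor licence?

No — exception (b) applies; Hana is not required to hold a vendor licence.

Exception (a): gross monthly sales are $880, under the $920 limit — every condition holds. Turning to paragraph (c): (c) applies — the registered capacity is 4,020 units, under the 4,610 units limit. (a) is therefore removed.
Exception (b)'s conditions are all satisfied: an ingredient notice is displayed. Considering the limiting provisions: (d) would limit (b) — some sales are to a restaurant for resale — but (e) sets (d) aside: (e) operates against (d): the preserves contain meat. (f) does not operate here (there is no Category 6 Registration in force), so (e) stands. (b) remains available.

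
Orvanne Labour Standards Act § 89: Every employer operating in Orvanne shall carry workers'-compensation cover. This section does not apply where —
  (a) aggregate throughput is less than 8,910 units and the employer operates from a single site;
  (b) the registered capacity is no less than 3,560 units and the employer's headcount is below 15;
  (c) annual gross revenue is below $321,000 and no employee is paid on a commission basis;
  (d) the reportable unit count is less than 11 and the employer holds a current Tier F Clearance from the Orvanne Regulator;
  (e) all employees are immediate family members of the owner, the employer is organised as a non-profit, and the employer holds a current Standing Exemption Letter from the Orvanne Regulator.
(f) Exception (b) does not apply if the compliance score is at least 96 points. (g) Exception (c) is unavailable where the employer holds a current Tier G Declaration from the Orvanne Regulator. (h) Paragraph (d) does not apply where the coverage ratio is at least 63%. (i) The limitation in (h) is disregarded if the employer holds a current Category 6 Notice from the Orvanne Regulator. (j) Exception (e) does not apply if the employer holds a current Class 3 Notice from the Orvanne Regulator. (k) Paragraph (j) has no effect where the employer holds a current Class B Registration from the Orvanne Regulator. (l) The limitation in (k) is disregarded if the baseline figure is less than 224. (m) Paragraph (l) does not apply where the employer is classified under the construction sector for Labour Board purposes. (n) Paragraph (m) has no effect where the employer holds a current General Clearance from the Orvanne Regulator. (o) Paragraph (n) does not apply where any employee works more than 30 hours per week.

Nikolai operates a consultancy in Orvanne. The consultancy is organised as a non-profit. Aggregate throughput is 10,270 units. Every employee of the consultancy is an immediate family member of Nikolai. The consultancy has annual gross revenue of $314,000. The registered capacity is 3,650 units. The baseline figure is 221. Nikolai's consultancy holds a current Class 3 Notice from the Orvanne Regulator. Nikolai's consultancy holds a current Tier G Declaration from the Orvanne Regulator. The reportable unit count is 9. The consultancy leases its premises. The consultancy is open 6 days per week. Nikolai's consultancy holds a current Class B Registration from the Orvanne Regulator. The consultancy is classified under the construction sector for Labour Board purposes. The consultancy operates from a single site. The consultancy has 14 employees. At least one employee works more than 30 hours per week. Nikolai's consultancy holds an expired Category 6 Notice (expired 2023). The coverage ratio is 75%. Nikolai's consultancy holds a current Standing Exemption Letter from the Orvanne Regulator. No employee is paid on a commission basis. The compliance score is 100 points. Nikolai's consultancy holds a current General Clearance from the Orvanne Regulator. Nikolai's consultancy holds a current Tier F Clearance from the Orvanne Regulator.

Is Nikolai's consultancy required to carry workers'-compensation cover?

Exception (a) does not apply: aggregate throughput is 10,270 units, not less than 8,910 units.
Exception (b)'s conditions are all satisfied: the registered capacity is 3,650 units, meeting the 3,560 units threshold; the employer's headcount is 14, below the 15 limit. But applying paragraph (f): (f) operates — the compliance score is 100 points, meeting the 96 points threshold. Exception (b) does not apply.
Exception (c)'s conditions are all satisfied: annual gross revenue is $314,000, below the $321,000 limit; no employee is paid on commission. However, paragraph (g) must be considered: (g) operates against (c): a current Tier G Declaration is held. So (c) is unavailable.
Exception (d): the reportable unit count is 9, less than the 11 limit; a current Tier F Clearance is held — every condition holds. But: (h) is triggered — the coverage ratio is 75%, meeting the 63% threshold. (i) is not engaged (no current Category 6 Notice is held), so (h) stands. So (d) is unavailable.
Exception (e) is satisfied on its face — every employee is an immediate family member; the employer is a non-profit; a current Standing Exemption Letter is held. Considering the limiting provisions: (j) operates (a current Class 3 Notice is held), but yields to (k): (k) operates against (j): a current Class B Registration is held. (l) operates (the baseline figure is 221, less than the 224 limit), but is itself disapplied by (m): (m) is engaged — the consultancy is classified under the construction sector. (n) would limit (m) — a current General Clearance is held — but (o) sets (n) aside: (o) operates — at least one employee exceeds 30 hours/week. Exception (e) stands.

No — exception (e) applies; Nikolai's consultancy is not required to carry workers'-compensation cover.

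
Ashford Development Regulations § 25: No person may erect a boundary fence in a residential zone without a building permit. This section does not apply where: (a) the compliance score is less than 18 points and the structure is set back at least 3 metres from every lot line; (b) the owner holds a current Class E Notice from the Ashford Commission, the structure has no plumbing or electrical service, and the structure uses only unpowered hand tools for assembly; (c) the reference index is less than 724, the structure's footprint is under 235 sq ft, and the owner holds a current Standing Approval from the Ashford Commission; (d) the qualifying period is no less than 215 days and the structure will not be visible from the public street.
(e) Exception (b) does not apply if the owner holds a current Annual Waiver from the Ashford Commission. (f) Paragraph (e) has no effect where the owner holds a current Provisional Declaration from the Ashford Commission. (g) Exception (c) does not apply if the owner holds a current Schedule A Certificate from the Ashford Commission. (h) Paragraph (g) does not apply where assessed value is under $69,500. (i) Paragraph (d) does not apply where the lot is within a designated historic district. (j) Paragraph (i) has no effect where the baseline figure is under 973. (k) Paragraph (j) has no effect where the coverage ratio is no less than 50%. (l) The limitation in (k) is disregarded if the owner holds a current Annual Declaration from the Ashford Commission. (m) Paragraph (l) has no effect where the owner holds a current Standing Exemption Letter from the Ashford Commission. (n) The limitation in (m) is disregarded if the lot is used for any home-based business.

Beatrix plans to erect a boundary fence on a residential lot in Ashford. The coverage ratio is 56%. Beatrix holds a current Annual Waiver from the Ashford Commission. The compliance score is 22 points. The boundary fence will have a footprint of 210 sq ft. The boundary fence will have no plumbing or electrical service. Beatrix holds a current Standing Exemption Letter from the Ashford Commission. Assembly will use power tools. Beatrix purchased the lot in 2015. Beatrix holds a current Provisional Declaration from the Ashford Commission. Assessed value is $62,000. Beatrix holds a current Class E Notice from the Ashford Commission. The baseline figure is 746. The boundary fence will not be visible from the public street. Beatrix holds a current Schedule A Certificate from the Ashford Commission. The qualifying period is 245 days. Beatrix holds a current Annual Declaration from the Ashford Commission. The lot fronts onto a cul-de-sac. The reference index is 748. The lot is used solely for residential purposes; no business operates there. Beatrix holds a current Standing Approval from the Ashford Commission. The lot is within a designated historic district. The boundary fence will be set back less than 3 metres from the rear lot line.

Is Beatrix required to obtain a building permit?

Yes — Beatrix must obtain a building permit.

Exception (a) requires that the compliance score is less than 18 points; but the compliance score is 22 points, not less than 18 points, so (a) is unavailable.
Exception (b) does not apply: assembly uses power tools.
Exception (c) does not apply: the reference index is 748, not less than 724.
Exception (d)'s conditions are all satisfied: the qualifying period is 245 days, meeting the 215 days threshold; the structure will not be visible from the street. Turning to paragraphs (i)–(n): (i) applies — the lot is in a historic district. (j) applies (the baseline figure is 746, under the 973 limit), but is itself disapplied by (k): (k) operates — the coverage ratio is 56%, meeting the 50% threshold. (l) would limit (k) — a current Annual Declaration is held — but (m) sets (l) aside: (m) operates against (l): a current Standing Exemption Letter is held. (n) does not operate here (the lot is solely residential), so (m) stands. So (d) is unavailable.
None of the exceptions is available; § 25 applies in full.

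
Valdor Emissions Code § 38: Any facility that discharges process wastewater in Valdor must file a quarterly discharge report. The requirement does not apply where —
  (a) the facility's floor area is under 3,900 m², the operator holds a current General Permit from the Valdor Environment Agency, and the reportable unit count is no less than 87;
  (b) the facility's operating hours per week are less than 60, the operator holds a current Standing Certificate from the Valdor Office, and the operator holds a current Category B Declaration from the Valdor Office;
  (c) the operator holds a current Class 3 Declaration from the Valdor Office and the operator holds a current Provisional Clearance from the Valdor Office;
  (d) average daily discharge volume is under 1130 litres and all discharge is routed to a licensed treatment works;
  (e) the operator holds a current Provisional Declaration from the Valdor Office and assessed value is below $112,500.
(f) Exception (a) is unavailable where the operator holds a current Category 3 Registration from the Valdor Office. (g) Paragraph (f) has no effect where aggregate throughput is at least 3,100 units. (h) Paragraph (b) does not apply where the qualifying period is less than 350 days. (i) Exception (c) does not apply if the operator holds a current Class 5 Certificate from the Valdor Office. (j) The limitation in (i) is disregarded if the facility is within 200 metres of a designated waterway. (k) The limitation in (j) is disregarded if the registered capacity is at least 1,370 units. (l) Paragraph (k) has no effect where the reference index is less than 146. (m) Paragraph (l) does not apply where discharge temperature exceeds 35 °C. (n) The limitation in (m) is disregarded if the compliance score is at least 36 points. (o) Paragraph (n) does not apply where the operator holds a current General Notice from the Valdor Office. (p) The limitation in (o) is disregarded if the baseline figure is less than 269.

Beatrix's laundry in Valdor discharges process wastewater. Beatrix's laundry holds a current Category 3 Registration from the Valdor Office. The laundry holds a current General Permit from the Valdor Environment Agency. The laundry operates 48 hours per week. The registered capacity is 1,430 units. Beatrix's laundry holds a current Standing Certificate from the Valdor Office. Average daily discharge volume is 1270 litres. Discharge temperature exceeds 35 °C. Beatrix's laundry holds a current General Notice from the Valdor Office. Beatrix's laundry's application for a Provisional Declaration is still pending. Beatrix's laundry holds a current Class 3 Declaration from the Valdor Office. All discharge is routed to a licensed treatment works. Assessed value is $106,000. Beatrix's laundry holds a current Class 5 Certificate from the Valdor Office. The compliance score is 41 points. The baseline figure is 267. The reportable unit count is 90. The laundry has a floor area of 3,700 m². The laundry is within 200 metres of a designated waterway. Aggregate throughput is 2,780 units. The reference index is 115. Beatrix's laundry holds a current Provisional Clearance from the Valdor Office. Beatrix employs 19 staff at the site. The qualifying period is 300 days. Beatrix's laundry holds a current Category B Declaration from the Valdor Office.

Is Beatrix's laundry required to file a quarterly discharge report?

Exception (a)'s conditions are all satisfied: the facility's floor area is 3,700 m², under the 3,900 m² limit; a current General Permit is held; the reportable unit count is 90, meeting the 87 threshold. Turning to paragraphs (f)–(g): (f) is triggered — a current Category 3 Registration is held. (g) is not triggered (aggregate throughput is 2,780 units, short of 3,100 units), so (f) stands. Exception (a) does not apply.
Exception (b): the facility's operating hours per week are 48, less than the 60 limit; a current Standing Certificate is held; a current Category B Declaration is held — every condition holds. Turning to paragraph (h): (h) operates against (b): the qualifying period is 300 days, less than the 350 days limit. Exception (b) does not apply.
Exception (c) is satisfied on its face — a current Class 3 Declaration is held; a current Provisional Clearance is held. Applying paragraphs (i)–(p): (i) operates (a current Class 5 Certificate is held), but is itself disapplied by (j): (j) applies — the laundry is within 200 m of a designated waterway. (k) is engaged (the registered capacity is 1,430 units, meeting the 1,370 units threshold), but is set aside by (l): (l) operates against (k): the reference index is 115, less than the 146 limit. (m) would limit (l) — discharge temperature exceeds 35 °C — but (n) sets (m) aside: (n) operates against (m): the compliance score is 41 points, meeting the 36 points threshold. (o) would limit (n) — a current General Notice is held — but (p) sets (o) aside: (p) operates against (o): the baseline figure is 267, less than the 269 limit. (c) remains available.
Exception (d) does not apply: average daily discharge volume is 1270 litres, not under 1130 litres.
Exception (e) fails — there is no Provisional Declaration in force.

No — exception (c) applies; Beatrix's laundry is not required to file a quarterly discharge report.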